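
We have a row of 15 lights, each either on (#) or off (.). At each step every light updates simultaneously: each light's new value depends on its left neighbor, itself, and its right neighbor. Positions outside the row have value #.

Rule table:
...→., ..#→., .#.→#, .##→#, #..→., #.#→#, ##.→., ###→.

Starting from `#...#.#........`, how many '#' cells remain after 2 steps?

step 1: ....###........
step 2: ....#..........
count of #: 1

1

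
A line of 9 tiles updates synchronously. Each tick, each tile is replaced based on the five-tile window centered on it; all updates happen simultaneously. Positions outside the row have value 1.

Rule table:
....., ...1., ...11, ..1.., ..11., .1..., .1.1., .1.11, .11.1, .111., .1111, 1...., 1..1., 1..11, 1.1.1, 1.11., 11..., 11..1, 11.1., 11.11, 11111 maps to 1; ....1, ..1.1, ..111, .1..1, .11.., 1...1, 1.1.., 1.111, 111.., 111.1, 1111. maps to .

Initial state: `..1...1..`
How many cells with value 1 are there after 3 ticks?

4

tick 1: 1111.11.1
tick 2: 11..1111.
tick 3: ..11.1..1
count of 1: 4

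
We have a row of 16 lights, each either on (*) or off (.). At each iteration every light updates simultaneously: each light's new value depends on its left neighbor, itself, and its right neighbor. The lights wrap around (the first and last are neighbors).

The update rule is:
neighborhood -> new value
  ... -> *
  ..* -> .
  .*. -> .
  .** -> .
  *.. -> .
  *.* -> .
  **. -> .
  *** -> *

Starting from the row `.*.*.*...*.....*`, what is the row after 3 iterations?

*****..*........

iteration 1: .......*...***..
iteration 2: ******...*..*..*
iteration 3: *****..*........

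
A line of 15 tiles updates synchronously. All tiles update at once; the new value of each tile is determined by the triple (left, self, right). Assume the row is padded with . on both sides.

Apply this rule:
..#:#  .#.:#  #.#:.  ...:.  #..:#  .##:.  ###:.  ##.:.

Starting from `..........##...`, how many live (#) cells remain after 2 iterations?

.........#..#..
........######.
count of #: 6

6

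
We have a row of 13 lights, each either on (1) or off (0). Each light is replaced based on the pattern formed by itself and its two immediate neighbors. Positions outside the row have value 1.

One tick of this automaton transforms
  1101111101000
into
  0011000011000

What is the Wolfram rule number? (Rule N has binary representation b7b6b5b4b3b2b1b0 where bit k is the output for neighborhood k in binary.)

position 0: 111 → 0  (bit 7 = 0)
position 1: 110 → 0  (bit 6 = 0)
position 2: 101 → 1  (bit 5 = 1)
position 10: 100 → 0  (bit 4 = 0)
position 3: 011 → 1  (bit 3 = 1)
position 9: 010 → 1  (bit 2 = 1)
position 12: 001 → 0  (bit 1 = 0)
position 11: 000 → 0  (bit 0 = 0)
bits b7..b0 = 00101100 = 44

44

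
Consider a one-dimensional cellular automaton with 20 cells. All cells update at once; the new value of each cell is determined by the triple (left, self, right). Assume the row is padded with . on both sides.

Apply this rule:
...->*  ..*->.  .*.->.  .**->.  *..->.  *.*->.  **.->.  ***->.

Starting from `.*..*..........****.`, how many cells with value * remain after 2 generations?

10

generation 1: ......********......
generation 2: *****..........*****
count of *: 10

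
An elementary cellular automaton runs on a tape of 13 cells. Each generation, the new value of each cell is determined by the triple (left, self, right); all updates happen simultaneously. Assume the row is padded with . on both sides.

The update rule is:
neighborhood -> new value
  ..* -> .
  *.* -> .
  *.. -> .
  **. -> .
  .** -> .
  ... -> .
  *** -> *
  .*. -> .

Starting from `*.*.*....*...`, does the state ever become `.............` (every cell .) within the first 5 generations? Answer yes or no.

yes

.............
all cells are . at generation 1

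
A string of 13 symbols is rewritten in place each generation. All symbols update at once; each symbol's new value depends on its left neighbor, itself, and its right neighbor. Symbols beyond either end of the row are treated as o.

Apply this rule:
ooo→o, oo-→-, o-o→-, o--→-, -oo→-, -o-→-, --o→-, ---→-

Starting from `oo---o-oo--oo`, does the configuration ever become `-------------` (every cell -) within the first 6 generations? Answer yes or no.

yes

generation 1: o-----------o
generation 2: -------------
all cells are - at generation 2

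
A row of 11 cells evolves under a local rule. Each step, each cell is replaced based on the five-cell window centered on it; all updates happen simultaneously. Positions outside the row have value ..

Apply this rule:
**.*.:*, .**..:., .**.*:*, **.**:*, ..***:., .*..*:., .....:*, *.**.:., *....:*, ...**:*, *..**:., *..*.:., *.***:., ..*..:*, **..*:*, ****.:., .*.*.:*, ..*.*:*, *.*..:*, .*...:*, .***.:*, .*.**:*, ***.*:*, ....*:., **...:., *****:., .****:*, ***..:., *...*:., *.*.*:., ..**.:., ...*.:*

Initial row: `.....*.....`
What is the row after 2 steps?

***.*******
.***.*.....

.***.*.....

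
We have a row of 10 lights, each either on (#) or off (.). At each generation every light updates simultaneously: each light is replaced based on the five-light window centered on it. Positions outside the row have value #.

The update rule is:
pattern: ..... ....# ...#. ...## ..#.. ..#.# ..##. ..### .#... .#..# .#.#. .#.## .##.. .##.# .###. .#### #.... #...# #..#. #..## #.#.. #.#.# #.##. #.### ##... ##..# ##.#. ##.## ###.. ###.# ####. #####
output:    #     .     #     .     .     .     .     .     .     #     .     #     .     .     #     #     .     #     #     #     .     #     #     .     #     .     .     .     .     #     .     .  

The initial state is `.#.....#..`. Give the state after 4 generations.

....#.#.##
#..#..##.#
..#.##....
.#.##.#...

.#.##.#...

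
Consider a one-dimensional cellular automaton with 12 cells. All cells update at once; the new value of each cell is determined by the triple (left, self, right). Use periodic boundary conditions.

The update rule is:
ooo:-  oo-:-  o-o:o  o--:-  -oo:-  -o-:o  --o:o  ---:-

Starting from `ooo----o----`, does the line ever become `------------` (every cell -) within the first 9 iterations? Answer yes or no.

------oo---o
-----o----oo
----oo---o--
---o----oo--
--oo---o----
-o----oo----
oo---o------
----oo-----o
---o------oo
iteration 9 is ---o------oo, still not uniform -

no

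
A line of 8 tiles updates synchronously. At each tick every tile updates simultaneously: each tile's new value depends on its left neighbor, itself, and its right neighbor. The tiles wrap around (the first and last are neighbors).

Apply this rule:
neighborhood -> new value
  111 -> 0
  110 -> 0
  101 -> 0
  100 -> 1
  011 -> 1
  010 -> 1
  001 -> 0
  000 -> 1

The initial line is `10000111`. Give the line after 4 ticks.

01110100
01000111
01110100  (repeats tick 1; period 2)
tick 4: 01000111

01000111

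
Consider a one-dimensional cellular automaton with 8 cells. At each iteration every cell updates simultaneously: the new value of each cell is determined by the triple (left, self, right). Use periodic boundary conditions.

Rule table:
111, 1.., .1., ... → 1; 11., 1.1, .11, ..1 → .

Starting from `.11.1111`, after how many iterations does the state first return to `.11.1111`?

40

.....11.
1111...1
111.11..
.1....1.
.1111.11
..11....
1...1111
.11..111
...1..1.
11.11.11
1......1
.11111..
..111.11
1..1....
11.1111.
....11..
111...11
11.11..1
1....1..
1111.11.
.11.....
...11111
11..111.
..1..1..
1.11.111
......11
11111...
.111.11.
..1....1
1.1111.1
...11...
11...111
1.11..11
....1..1
111.11.1
11......
..11111.
1..111.1
.1..1...
.11.1111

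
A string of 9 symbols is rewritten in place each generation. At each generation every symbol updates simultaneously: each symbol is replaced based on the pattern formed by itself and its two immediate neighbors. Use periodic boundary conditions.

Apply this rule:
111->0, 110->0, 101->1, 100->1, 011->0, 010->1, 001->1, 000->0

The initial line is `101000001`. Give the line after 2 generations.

generation 1: 011100010
generation 2: 100010111

100010111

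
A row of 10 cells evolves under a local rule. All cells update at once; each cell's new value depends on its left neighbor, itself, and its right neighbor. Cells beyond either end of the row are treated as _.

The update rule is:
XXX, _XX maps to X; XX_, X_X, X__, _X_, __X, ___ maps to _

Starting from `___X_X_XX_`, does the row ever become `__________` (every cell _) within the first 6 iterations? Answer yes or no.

yes

_______X__
__________
all cells are _ at iteration 2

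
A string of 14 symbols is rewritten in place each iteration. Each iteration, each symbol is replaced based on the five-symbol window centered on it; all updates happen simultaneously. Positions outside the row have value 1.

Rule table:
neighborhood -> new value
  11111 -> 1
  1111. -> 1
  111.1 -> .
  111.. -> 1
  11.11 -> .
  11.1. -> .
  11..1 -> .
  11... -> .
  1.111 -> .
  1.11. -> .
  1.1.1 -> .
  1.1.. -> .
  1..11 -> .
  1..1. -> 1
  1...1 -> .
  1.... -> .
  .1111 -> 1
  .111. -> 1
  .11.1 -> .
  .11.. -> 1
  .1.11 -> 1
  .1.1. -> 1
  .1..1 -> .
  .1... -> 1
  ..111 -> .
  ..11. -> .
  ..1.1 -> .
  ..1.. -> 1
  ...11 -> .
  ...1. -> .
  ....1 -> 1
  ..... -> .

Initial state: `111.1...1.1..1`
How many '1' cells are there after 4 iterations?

6

11...1...1....
11...11..11.1.
11....1......1
11..1.11...1..
count of 1: 6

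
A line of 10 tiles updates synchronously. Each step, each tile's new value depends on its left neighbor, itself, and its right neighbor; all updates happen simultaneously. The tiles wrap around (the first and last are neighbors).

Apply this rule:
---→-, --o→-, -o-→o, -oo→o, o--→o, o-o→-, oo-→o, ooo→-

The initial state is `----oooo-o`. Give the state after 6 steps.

-oo-oo-o-o

o---o--o-o
oo--oo-o-o
-oo-oo-o-o
-oo-oo-o-o  (fixed point — unchanged through step 6)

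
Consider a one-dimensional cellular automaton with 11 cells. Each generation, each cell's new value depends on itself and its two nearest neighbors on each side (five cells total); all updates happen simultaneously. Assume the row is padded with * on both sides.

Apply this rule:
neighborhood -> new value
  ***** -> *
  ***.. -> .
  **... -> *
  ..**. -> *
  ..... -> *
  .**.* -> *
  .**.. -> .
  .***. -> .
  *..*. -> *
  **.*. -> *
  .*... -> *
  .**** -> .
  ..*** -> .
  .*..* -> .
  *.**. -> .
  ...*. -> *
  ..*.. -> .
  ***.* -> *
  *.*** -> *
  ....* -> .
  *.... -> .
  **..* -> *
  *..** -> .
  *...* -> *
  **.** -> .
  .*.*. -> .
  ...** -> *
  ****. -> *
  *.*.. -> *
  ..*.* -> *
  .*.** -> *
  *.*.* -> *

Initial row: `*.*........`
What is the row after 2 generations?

****.*.**.*

****.****.*
****.*.**.*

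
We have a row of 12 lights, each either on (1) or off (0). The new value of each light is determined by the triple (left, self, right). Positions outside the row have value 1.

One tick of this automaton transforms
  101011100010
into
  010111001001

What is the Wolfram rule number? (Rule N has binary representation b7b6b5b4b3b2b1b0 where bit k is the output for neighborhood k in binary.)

169

position 5: 111 → 1  (bit 7 = 1)
position 0: 110 → 0  (bit 6 = 0)
position 1: 101 → 1  (bit 5 = 1)
position 7: 100 → 0  (bit 4 = 0)
position 4: 011 → 1  (bit 3 = 1)
position 2: 010 → 0  (bit 2 = 0)
position 9: 001 → 0  (bit 1 = 0)
position 8: 000 → 1  (bit 0 = 1)
bits b7..b0 = 10101001 = 169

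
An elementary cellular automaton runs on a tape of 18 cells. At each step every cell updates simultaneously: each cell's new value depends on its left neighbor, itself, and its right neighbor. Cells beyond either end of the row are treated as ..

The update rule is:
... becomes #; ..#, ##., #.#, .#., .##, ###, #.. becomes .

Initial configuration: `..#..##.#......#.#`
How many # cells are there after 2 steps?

#.........####....
..#######......###
count of #: 10

10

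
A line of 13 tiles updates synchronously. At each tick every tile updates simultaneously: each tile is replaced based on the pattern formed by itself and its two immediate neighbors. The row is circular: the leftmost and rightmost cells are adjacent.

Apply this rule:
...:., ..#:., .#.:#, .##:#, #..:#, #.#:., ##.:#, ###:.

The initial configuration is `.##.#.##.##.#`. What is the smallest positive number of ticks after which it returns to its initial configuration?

1

tick 1: .##.#.##.##.#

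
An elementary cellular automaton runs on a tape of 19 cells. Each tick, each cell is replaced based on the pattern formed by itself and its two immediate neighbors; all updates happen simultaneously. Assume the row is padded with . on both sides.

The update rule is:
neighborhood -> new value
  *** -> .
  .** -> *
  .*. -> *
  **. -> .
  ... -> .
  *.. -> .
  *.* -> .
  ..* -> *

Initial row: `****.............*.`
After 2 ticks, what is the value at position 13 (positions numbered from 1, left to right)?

.

tick 1: *...............**.
tick 2: *..............**..
position 13 holds .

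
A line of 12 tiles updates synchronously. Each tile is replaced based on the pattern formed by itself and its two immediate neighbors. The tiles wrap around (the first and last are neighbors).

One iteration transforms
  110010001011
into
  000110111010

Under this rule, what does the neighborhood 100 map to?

At position 2 the neighborhood is 100; the next row has 0 there.

0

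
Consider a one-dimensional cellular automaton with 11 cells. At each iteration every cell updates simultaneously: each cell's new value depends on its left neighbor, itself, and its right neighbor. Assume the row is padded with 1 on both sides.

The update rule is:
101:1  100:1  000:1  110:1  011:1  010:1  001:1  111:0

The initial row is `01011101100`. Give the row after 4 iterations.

00011100000

11110111111
00011100000
11110111111  (repeats iteration 1; period 2)
iteration 4: 00011100000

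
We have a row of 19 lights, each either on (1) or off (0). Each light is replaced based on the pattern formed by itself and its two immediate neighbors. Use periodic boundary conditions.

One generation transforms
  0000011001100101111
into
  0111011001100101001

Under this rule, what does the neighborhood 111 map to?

0

At position 16 the neighborhood is 111; the next row has 0 there.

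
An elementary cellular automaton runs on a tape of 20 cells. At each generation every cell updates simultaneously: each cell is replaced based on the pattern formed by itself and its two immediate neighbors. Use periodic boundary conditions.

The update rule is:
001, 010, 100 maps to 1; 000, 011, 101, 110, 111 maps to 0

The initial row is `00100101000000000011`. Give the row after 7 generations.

11111101100000000100
00000000010000001111
10000000111000010000
11000001000100111001
00100011101111000110
01110100000000101001
00000110000001101111

00000110000001101111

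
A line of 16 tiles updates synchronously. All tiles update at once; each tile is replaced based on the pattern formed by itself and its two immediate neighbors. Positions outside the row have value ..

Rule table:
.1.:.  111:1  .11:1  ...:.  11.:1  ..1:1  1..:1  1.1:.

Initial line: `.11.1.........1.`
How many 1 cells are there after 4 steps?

step 1: 111..1.......1.1
step 2: 11111.1.....1...
step 3: 11111..1...1.1..
step 4: 1111111.1.1...1.
count of 1: 10

10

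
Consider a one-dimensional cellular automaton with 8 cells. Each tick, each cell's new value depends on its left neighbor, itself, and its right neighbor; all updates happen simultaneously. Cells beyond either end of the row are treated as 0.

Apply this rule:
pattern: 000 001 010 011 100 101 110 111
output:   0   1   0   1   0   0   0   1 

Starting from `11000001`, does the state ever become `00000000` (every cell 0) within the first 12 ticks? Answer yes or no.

10000010
00000100
00001000
00010000
00100000
01000000
10000000
00000000
all cells are 0 at tick 8

yes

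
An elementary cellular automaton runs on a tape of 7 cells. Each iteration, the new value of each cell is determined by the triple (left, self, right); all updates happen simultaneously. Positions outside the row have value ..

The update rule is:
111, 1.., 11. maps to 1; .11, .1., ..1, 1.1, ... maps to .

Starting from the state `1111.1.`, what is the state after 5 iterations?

.111..1
..111..
...111.
....111
.....11

.....11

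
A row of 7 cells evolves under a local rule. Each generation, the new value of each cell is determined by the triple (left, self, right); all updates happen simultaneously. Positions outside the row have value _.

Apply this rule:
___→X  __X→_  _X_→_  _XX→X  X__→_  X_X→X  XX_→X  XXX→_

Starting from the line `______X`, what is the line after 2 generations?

XXXXX__
X___X_X

X___X_X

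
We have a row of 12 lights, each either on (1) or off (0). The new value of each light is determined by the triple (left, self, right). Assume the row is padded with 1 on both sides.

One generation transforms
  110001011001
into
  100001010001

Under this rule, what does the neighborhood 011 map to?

1

At position 7 the neighborhood is 011; the next row has 1 there.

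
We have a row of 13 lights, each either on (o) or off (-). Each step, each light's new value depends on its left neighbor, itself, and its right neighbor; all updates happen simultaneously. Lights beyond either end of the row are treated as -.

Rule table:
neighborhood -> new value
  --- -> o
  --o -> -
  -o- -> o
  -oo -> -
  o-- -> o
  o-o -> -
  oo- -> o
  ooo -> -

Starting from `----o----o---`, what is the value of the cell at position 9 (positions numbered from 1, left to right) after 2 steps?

-

ooo-oooo-oooo
--o----o----o
position 9 holds -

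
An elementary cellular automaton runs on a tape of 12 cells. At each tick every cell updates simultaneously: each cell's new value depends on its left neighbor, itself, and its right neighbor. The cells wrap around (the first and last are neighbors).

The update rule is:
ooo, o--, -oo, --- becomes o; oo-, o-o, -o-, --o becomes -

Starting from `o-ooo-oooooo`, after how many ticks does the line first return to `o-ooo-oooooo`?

--oo--oooooo
o-o-o-ooooo-
------oooo--
ooooo-ooo-oo
oooo--oo--oo
ooo-o-o-o-oo
oo--------oo
o-ooooooo-oo
--oooooo--oo
o-ooooo-o-o-
--oooo------
o-ooo-oooooo

12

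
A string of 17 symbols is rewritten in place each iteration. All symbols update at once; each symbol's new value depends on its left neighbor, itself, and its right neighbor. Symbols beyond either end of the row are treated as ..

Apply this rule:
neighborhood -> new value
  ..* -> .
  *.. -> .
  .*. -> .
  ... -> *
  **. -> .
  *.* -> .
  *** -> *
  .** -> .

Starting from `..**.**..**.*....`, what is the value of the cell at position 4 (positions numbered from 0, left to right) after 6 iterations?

.

iteration 1: *.............***
iteration 2: ..***********..*.
iteration 3: *..*********.....
iteration 4: ....*******..****
iteration 5: ***..*****....**.
iteration 6: .*....***..**....
position 4 holds .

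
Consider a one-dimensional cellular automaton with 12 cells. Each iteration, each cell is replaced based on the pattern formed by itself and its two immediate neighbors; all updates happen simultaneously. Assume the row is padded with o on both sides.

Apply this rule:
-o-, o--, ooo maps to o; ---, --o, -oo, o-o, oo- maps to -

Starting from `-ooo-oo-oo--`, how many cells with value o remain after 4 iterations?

--o-------o-
o-oo------o-
----o-----o-
o---oo----o-
count of o: 4

4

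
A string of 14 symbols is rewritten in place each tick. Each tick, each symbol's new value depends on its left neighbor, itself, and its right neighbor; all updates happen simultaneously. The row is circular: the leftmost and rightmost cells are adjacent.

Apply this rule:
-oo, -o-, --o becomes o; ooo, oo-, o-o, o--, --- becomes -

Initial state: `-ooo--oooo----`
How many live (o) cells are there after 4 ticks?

tick 1: oo---oo-------
tick 2: o---oo-------o
tick 3: ---oo-------oo
tick 4: --oo-------oo-
count of o: 4

4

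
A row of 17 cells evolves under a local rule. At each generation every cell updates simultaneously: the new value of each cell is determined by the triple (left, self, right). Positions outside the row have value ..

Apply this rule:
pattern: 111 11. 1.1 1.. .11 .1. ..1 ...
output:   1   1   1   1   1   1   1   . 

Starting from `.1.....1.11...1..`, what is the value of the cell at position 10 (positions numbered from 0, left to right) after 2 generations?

111...111111.111.
1111.111111111111
position 10 holds 1

1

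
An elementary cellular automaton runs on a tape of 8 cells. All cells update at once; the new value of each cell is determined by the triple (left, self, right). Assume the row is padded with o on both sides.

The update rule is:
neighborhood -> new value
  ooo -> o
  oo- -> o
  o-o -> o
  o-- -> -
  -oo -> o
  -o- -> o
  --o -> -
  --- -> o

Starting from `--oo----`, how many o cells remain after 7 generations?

6

--oo-oo-
--oooooo
--oooooo  (fixed point — unchanged through generation 7)
count of o: 6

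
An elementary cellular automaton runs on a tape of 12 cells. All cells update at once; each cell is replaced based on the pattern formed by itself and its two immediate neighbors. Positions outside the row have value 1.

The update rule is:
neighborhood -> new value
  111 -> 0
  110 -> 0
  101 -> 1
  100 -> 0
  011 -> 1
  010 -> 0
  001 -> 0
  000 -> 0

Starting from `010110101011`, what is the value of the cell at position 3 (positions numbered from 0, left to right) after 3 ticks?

1

101101010110
011010101101
110101011011
position 3 holds 1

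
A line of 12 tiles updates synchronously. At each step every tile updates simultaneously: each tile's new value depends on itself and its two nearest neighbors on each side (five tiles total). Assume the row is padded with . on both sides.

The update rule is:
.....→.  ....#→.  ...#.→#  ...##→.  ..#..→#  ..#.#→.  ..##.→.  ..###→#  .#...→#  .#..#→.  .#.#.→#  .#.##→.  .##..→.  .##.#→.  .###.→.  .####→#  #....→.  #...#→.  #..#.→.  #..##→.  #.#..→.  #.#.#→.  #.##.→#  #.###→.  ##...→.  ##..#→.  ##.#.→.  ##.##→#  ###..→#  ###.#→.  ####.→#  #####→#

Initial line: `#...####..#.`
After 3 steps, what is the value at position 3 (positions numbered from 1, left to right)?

.

step 1: ##..####..##
step 2: ....####....
step 3: ....####....
position 3 holds .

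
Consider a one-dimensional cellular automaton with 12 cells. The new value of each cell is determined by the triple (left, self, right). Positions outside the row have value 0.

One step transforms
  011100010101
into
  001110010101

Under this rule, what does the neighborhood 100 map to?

1

At position 4 the neighborhood is 100; the next row has 1 there.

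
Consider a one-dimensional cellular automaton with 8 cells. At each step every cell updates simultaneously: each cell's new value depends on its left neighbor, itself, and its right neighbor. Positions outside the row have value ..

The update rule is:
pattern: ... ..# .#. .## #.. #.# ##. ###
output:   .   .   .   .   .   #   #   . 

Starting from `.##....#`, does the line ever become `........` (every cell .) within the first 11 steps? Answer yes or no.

yes

..#.....
........
all cells are . at step 2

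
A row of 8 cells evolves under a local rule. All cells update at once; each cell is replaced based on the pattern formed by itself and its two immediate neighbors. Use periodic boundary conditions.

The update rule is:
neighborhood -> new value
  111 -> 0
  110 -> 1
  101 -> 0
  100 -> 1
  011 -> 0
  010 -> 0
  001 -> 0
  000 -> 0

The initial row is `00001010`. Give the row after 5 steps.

00000001
10000000
01000000
00100000
00010000

00010000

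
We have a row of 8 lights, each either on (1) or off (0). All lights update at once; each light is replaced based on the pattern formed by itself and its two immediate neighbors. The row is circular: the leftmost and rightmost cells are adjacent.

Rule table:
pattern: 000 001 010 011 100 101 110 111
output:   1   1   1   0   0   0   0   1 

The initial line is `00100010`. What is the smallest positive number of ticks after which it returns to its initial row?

11101110
01000100
11011101
10001000
10111011
00010001
01110111
00100010

8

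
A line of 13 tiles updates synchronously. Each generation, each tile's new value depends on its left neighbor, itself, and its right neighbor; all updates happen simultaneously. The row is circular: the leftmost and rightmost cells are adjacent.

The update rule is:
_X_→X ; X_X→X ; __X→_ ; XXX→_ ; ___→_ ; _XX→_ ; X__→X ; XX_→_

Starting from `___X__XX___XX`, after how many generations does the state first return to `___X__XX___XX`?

X__XX___X____
XX___X__XX___
__X__XX___X__
__XX___X__XX_
____X__XX___X
X___XX___X__X
_X____X__XX__
_XX___XX___X_
___X____X__XX
X__XX___XX___
XX___X____X__
__X__XX___XX_
__XX___X____X
X___X__XX___X
_X__XX___X___
_XX___X__XX__
___X__XX___X_
___XX___X__XX
X____X__XX___
XX___XX___X__
__X____X__XX_
__XX___XX___X
X___X____X__X
_X__XX___XX__
_XX___X____X_
___X__XX___XX

26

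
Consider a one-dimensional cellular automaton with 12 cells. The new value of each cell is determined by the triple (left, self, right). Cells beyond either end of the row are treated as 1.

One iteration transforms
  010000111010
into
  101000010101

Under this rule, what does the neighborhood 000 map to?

0

At position 3 the neighborhood is 000; the next row has 0 there.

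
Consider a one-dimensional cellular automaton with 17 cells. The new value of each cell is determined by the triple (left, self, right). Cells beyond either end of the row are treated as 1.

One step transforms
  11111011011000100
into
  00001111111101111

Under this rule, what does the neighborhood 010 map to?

1

At position 14 the neighborhood is 010; the next row has 1 there.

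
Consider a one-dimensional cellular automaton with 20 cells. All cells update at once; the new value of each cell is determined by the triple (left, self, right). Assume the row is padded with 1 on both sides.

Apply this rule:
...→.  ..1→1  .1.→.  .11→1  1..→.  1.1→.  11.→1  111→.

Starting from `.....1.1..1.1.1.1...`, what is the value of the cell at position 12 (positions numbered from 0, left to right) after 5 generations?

.

generation 1: ....1....1.........1
generation 2: ...1....1.........11
generation 3: ..1....1.........11.
generation 4: .1....1.........111.
generation 5: .....1.........11.1.
position 12 holds .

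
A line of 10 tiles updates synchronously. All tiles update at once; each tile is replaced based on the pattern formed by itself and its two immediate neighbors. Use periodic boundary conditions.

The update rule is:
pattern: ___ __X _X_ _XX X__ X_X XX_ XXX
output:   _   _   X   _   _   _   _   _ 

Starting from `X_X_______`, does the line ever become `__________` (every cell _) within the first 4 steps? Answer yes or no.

no

X_X_______  (fixed point — unchanged through step 4)
step 4 is X_X_______, still not uniform _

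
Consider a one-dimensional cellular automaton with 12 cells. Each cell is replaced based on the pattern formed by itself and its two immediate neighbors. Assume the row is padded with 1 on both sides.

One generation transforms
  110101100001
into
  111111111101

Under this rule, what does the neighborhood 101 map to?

1

At position 2 the neighborhood is 101; the next row has 1 there.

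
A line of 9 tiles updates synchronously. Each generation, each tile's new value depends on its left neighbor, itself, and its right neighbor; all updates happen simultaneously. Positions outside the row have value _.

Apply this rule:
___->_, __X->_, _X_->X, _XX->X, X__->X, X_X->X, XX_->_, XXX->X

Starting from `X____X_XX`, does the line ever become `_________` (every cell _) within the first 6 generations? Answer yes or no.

no

XX___XXX_
X_X__XX_X
XXXX_X_XX
XXX_XXXX_
XX_XXXX_X
X_XXXX_XX
generation 6 is X_XXXX_XX, still not uniform _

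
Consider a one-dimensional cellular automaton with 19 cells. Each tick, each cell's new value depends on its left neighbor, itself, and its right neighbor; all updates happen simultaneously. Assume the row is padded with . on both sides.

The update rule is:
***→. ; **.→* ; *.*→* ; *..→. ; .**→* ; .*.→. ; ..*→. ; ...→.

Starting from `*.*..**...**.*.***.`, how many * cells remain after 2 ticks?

8

tick 1: .*...**...***.**.*.
tick 2: .....**...*.*****..
count of *: 8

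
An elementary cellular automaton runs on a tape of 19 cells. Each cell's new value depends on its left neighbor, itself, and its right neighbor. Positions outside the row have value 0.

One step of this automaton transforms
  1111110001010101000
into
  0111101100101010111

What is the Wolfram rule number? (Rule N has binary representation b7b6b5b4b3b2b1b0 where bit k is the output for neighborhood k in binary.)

position 1: 111 → 1  (bit 7 = 1)
position 5: 110 → 0  (bit 6 = 0)
position 10: 101 → 1  (bit 5 = 1)
position 6: 100 → 1  (bit 4 = 1)
position 0: 011 → 0  (bit 3 = 0)
position 9: 010 → 0  (bit 2 = 0)
position 8: 001 → 0  (bit 1 = 0)
position 7: 000 → 1  (bit 0 = 1)
bits b7..b0 = 10110001 = 177

177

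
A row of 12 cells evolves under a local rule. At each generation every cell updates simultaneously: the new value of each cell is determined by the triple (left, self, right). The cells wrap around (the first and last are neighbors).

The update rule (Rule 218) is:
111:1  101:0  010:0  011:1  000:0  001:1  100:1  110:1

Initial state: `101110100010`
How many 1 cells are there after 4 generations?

9

generation 1: 001110010100
generation 2: 011111100010
generation 3: 111111110101
generation 4: 111111110001
count of 1: 9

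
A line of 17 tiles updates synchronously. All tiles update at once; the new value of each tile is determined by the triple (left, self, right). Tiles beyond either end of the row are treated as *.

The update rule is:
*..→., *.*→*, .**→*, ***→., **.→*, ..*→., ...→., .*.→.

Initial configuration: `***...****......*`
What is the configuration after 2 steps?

................*

step 1: ..*...*..*......*
step 2: ................*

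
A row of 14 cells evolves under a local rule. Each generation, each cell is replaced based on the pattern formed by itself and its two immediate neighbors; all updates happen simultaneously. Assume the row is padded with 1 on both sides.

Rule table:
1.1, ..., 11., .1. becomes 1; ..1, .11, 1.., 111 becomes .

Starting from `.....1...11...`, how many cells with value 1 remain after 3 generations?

.111.1.1..1.1.
1..11111..1111
1......1......
count of 1: 2

2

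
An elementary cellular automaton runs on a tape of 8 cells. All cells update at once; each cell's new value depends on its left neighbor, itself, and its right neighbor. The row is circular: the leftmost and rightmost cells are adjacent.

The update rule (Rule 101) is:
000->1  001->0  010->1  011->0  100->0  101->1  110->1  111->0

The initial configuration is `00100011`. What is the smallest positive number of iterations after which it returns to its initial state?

iteration 1: 00101001
iteration 2: 00111001
iteration 3: 00001001
iteration 4: 01101001
iteration 5: 10111001
iteration 6: 11001000
iteration 7: 01001010
iteration 8: 01001110
iteration 9: 01000010
iteration 10: 01011010
iteration 11: 01101110
iteration 12: 00110010
iteration 13: 10010010
iteration 14: 10010011
iteration 15: 10010000
iteration 16: 10010110
iteration 17: 10011011
iteration 18: 10001100
iteration 19: 10100100
iteration 20: 11100100
iteration 21: 00100100
iteration 22: 10100101
iteration 23: 11100110
iteration 24: 00100011

24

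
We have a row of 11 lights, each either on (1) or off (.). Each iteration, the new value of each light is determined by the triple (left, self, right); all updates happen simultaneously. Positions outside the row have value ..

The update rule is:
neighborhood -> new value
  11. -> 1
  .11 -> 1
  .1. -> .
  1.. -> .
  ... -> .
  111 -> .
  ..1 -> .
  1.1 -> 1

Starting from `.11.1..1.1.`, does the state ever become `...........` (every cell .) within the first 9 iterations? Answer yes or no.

yes

iteration 1: .111....1..
iteration 2: .1.1.......
iteration 3: ..1........
iteration 4: ...........
all cells are . at iteration 4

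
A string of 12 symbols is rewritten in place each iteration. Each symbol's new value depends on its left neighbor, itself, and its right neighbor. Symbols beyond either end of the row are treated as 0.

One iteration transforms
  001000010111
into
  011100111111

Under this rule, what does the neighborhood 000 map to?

At position 0 the neighborhood is 000; the next row has 0 there.

0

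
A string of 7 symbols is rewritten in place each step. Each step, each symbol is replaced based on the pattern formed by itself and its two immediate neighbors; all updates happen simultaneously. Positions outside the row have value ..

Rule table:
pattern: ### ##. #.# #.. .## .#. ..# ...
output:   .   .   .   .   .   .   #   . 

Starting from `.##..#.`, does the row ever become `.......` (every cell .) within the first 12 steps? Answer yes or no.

yes

step 1: #...#..
step 2: ...#...
step 3: ..#....
step 4: .#.....
step 5: #......
step 6: .......
all cells are . at step 6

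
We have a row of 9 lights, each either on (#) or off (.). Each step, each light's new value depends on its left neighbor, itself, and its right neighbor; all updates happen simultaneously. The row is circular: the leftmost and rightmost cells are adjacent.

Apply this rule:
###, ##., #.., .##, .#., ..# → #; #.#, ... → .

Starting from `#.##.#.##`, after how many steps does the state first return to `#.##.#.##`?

#.##.#.##

1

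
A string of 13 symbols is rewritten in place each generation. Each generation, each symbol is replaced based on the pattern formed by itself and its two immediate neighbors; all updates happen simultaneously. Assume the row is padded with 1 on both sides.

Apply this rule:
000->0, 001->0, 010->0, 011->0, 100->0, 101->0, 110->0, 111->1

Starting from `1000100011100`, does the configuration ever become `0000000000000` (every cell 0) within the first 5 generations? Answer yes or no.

yes

0000000001000
0000000000000
all cells are 0 at generation 2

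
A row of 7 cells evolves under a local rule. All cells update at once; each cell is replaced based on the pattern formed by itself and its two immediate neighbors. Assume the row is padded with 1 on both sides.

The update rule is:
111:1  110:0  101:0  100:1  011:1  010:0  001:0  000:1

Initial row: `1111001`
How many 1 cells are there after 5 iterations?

4

iteration 1: 1110101
iteration 2: 1100001
iteration 3: 1011101
iteration 4: 0011001
iteration 5: 1010101
count of 1: 4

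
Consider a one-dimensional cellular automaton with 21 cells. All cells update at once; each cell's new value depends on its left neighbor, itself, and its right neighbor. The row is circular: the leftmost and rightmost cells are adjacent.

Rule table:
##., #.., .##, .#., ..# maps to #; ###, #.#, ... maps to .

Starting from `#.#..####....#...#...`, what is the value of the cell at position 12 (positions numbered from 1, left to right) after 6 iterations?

#.####..##..###.###.#
#.#..########.#.#.#.#
#.####......#.#.#.#.#
#.#..##....##.#.#.#.#
#.######..###.#.#.#.#
#.#....####.#.#.#.#.#
position 12 holds .

.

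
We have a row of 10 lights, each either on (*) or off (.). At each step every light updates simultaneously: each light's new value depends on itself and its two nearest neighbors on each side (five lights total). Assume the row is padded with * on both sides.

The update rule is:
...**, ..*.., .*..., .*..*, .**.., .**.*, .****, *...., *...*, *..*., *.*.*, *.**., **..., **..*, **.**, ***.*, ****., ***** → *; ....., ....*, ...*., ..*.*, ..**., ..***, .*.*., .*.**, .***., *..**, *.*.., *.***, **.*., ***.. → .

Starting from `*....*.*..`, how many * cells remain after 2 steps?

5

.**.....*.
*****.....
count of *: 5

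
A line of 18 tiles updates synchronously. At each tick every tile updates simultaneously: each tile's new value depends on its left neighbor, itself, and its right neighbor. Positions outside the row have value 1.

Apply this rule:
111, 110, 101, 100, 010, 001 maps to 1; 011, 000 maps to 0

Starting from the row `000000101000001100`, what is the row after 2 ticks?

110010111110111011

100001111100010111
110010111110111011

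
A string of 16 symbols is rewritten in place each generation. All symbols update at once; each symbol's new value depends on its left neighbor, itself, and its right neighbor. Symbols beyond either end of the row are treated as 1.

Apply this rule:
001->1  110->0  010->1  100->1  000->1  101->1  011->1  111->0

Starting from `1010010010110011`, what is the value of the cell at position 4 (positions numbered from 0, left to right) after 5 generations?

1

0111111111101110
1100000000011001
0011111111110111
1110000000001100
0001111111111011
position 4 holds 1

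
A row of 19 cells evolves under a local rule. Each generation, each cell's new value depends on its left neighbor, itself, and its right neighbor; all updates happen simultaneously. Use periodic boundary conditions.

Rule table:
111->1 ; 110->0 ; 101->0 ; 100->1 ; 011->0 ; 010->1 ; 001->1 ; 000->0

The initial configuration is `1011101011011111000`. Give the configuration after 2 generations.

1001001000001110101
0111111100010100100

0111111100010100100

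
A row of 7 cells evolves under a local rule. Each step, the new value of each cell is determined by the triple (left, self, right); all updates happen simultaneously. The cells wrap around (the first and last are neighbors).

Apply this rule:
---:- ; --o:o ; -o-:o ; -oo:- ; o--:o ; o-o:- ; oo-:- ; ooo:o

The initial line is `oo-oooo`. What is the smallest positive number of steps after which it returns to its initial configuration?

o---ooo
-o-o-oo
-o-o---
oo-oo--
-----oo
o---o--
oo-oooo

7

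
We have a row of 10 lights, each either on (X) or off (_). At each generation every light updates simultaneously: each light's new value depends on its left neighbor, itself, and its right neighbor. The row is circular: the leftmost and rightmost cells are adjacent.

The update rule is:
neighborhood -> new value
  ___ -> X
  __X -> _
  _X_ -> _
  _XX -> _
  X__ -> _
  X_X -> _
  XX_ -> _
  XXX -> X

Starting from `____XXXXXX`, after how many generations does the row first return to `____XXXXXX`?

6

generation 1: _XX__XXXX_
generation 2: ______XX__
generation 3: XXXXX____X
generation 4: XXXX__XX__
generation 5: _XX_______
generation 6: ____XXXXXX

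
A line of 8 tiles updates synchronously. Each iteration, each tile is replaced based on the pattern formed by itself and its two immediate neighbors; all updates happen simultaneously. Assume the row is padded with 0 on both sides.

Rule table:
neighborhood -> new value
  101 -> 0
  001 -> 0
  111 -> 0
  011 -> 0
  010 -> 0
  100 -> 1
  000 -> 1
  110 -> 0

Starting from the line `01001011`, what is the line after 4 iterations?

iteration 1: 00100000
iteration 2: 10011111
iteration 3: 01000000
iteration 4: 00111111

00111111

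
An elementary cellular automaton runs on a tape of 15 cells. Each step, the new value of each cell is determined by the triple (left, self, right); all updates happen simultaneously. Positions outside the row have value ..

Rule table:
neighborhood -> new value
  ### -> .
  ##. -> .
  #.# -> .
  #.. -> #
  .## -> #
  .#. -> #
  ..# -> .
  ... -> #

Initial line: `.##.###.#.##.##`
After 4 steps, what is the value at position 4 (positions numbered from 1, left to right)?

.#..#...#.#..#.
.##.###.#.##.##  (repeats step 0; period 2)
step 4: .##.###.#.##.##
position 4 holds .

.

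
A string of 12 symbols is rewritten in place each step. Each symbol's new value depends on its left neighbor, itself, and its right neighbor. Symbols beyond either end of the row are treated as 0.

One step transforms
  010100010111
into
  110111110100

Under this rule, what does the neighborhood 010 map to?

At position 1 the neighborhood is 010; the next row has 1 there.

1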